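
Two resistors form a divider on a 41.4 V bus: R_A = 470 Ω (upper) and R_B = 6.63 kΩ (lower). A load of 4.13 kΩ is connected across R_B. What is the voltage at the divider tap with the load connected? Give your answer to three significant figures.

The load sits in parallel with R_B: R_B‖R_L = (6630 × 4130) / (6630 + 4130) = 2545 Ω.
V_out = 41.4 × 2545 / (470 + 2545) = 41.4 × 2545/3015 = 34.9 V.
(Unloaded it would have been 38.7 V.)

V_out ≈ 34.9 V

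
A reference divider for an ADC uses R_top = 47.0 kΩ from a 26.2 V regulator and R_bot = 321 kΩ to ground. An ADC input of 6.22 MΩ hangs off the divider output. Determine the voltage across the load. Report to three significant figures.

V_out ≈ 22.7 V

The load sits in parallel with R_bot: R_bot‖R_L = (321 × 6220) / (321 + 6220) = 305.2 kΩ.
V_out = 26.2 × 305.2 / (47.0 + 305.2) = 26.2 × 305.2/352.2 = 22.7 V.
(Unloaded it would have been 22.9 V.)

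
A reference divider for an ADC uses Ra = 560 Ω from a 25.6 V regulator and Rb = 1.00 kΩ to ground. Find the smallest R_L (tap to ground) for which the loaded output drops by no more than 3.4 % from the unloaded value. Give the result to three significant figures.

R_L(min) ≈ 10.2 kΩ

Output resistance R_th = Ra‖Rb = (560 × 1000)/1560 = 359.0 Ω.
The fractional drop is R_th/(R_th + R_L); requiring this ≤ 0.0340 gives R_L ≥ R_th(1/0.0340 − 1) = 359.0 × 28.41 = 10.2 kΩ.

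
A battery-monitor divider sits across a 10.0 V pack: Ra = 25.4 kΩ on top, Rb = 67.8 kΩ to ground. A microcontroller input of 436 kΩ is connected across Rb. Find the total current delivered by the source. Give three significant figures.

Rb‖R_L = 58.68 kΩ, so the source sees Ra + Rb‖R_L = 84.08 kΩ.
I = 10.0 V / 84.08 kΩ = 0.119 mA.

I ≈ 0.119 mA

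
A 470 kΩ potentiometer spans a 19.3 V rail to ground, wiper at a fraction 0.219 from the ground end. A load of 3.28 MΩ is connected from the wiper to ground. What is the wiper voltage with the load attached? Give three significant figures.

The wiper splits the pot into (1−α)R = 367.1 kΩ above and αR = 102.9 kΩ below.
Lower section ‖ load = 99.80 kΩ.
V_wiper = 19.3 × 99.80/(367.1 + 99.80) = 4.13 V.

V ≈ 4.13 V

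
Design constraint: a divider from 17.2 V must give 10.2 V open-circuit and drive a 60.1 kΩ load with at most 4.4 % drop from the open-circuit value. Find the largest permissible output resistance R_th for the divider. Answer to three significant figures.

R_th ≤ 2.77 kΩ

Loading drop = R_th/(R_th + R_L) ≤ 0.0440, so R_th ≤ R_L · ε/(1−ε) = 60.1 kΩ × 0.0440/0.9560 = 2.77 kΩ.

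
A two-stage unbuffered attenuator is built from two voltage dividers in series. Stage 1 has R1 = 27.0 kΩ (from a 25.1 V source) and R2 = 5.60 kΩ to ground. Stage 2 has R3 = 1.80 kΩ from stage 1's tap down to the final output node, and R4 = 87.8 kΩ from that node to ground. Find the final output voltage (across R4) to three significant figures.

Stage 2 presents R3+R4 = 89.60 kΩ as a load on stage 1's tap.
Stage 1's lower leg becomes R2‖(R3+R4) = 5.271 kΩ, so V_mid = 25.1 × 5.271/32.27 = 4.099 V.
Stage 2 is itself unloaded: V_out = V_mid × R4/(R3+R4) = 4.099 × 87.8/89.60 = 4.02 V.

V_out ≈ 4.02 V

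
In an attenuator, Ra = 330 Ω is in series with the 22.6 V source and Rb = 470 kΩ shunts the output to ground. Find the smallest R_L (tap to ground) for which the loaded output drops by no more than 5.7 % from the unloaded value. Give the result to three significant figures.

Output resistance R_th = Ra‖Rb = (330 × 470000)/470300 = 329.8 Ω.
The fractional drop is R_th/(R_th + R_L); requiring this ≤ 0.0570 gives R_L ≥ R_th(1/0.0570 − 1) = 329.8 × 16.54 = 5.46 kΩ.

R_L(min) ≈ 5.46 kΩ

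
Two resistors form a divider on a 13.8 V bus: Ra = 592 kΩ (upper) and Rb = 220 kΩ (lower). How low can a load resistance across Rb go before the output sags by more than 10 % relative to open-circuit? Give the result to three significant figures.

Output resistance R_th = Ra‖Rb = (592 × 220)/812.0 = 160.4 kΩ.
The fractional drop is R_th/(R_th + R_L); requiring this ≤ 0.100 gives R_L ≥ R_th(1/0.100 − 1) = 160.4 × 9.000 = 1.44 MΩ.

R_L(min) ≈ 1.44 MΩ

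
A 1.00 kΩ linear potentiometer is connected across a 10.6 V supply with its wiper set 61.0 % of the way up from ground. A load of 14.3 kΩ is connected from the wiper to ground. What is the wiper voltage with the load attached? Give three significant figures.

The wiper splits the pot into (1−α)R = 390.0 Ω above and αR = 610.0 Ω below.
Lower section ‖ load = 585.0 Ω.
V_wiper = 10.6 × 585.0/(390.0 + 585.0) = 6.36 V.

V ≈ 6.36 V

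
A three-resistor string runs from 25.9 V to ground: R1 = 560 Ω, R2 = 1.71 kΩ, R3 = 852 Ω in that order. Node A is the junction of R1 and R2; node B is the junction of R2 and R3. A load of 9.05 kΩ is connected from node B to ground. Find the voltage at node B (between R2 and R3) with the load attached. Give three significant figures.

V ≈ 6.62 V

At node B, R3 is in parallel with the load: R3‖R_L = 778.7 Ω.
Below node A the resistance is R2 + (R3‖R_L) = 2489 Ω, so V_A = 25.9 × 2489/3049 = 21.14 V.
Then V_B = V_A × (R3‖R_L)/(R2 + R3‖R_L) = 21.14 × 778.7/2489 = 6.62 V.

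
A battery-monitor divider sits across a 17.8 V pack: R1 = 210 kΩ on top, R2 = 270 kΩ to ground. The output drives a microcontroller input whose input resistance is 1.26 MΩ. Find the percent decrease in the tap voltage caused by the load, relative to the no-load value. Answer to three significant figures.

8.57 %

Unloaded V = 17.8 × 270/480.0 = 10.012 V.
Loaded: R2‖R_L = 222.4 kΩ, giving V = 17.8 × 222.4/432.4 = 9.1543 V.
Drop = (10.012 − 9.1543) / 10.012 = 8.57 %.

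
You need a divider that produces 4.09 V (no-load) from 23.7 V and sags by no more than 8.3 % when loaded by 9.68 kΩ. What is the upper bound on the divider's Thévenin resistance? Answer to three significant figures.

Loading drop = R_th/(R_th + R_L) ≤ 0.0830, so R_th ≤ R_L · ε/(1−ε) = 9.68 kΩ × 0.0830/0.9170 = 876 Ω.

R_th ≤ 876 Ω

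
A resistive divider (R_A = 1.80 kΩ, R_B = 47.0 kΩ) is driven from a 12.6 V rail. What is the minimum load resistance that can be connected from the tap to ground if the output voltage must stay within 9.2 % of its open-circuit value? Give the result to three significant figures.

R_L(min) ≈ 17.1 kΩ

Output resistance R_th = R_A‖R_B = (1.80 × 47.0)/48.80 = 1.734 kΩ.
The fractional drop is R_th/(R_th + R_L); requiring this ≤ 0.0920 gives R_L ≥ R_th(1/0.0920 − 1) = 1.734 × 9.870 = 17.1 kΩ.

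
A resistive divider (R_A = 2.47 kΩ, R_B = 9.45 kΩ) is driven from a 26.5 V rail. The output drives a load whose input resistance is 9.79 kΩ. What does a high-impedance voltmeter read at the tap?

The load sits in parallel with R_B: R_B‖R_L = (9.45 × 9.79) / (9.45 + 9.79) = 4.808 kΩ.
V_out = 26.5 × 4.808 / (2.47 + 4.808) = 26.5 × 4.808/7.278 = 17.5 V.

V_out ≈ 17.5 V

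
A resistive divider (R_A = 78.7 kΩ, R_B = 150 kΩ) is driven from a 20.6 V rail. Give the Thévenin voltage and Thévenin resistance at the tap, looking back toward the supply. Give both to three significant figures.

V_th = 13.5 V, R_th = 51.6 kΩ

V_th is the open-circuit tap voltage: 20.6 × 150/(78.7 + 150) = 13.5 V.
With the supply zeroed, R_A and R_B appear in parallel from the tap: R_th = R_A‖R_B = (78.7 × 150)/228.7 = 51.6 kΩ.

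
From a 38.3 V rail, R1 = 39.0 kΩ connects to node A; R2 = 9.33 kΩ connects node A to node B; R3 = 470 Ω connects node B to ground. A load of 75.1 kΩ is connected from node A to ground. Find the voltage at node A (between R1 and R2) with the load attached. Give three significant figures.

V ≈ 6.97 V

Below node A the series string R2+R3 = 9800 Ω sits in parallel with the 75100 Ω load: 8669 Ω.
V_A = 38.3 × 8669/(39000 + 8669) = 6.97 V.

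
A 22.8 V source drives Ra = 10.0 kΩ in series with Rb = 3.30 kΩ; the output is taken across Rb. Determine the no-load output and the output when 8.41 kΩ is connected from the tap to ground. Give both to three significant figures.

Unloaded: 5.66 V; loaded: 4.37 V

Open-circuit: V = 22.8 × 3.30/(10.0 + 3.30) = 5.66 V.
With the load, Rb becomes Rb‖R_L = 2.370 kΩ, so V = 22.8 × 2.370/12.37 = 4.37 V.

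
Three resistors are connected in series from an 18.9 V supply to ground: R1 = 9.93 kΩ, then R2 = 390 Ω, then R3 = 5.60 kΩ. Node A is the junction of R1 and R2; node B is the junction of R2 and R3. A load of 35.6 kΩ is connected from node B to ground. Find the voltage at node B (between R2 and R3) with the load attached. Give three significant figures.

V ≈ 6.03 V

At node B, R3 is in parallel with the load: R3‖R_L = 4839 Ω.
Below node A the resistance is R2 + (R3‖R_L) = 5229 Ω, so V_A = 18.9 × 5229/15160 = 6.519 V.
Then V_B = V_A × (R3‖R_L)/(R2 + R3‖R_L) = 6.519 × 4839/5229 = 6.03 V.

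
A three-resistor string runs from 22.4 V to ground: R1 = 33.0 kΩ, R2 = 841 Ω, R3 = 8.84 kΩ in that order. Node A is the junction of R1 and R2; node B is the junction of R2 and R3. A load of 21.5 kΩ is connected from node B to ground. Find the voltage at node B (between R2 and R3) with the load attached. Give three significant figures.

V ≈ 3.50 V

At node B, R3 is in parallel with the load: R3‖R_L = 6264 Ω.
Below node A the resistance is R2 + (R3‖R_L) = 7105 Ω, so V_A = 22.4 × 7105/40110 = 3.969 V.
Then V_B = V_A × (R3‖R_L)/(R2 + R3‖R_L) = 3.969 × 6264/7105 = 3.50 V.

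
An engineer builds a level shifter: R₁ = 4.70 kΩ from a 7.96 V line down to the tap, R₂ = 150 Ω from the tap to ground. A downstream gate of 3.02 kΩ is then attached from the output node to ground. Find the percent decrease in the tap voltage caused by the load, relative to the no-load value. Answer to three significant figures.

The divider's output (Thévenin) resistance is R₁‖R₂ = 145.4 Ω.
Fractional drop under load = R_th/(R_th + R_L) = 145.4 / (145.4 + 3020) = 0.04592.
So the output falls by 4.59 %.

4.59 %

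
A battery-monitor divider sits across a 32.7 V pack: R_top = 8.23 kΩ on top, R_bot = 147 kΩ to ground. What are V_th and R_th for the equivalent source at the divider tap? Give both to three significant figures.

V_th is the open-circuit tap voltage: 32.7 × 147/(8.23 + 147) = 31.0 V.
With the supply zeroed, R_top and R_bot appear in parallel from the tap: R_th = R_top‖R_bot = (8.23 × 147)/155.2 = 7.79 kΩ.

V_th = 31.0 V, R_th = 7.79 kΩ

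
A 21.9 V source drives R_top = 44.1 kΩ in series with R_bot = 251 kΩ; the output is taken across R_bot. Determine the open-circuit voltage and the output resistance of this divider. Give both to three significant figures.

V_th is the open-circuit tap voltage: 21.9 × 251/(44.1 + 251) = 18.6 V.
With the supply zeroed, R_top and R_bot appear in parallel from the tap: R_th = R_top‖R_bot = (44.1 × 251)/295.1 = 37.5 kΩ.

V_th = 18.6 V, R_th = 37.5 kΩ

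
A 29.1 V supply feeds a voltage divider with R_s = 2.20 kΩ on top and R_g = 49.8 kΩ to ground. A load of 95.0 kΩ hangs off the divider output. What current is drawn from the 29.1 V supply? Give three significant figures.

R_g‖R_L = 32.67 kΩ, so the source sees R_s + R_g‖R_L = 34.87 kΩ.
I = 29.1 V / 34.87 kΩ = 0.834 mA.

I ≈ 0.834 mA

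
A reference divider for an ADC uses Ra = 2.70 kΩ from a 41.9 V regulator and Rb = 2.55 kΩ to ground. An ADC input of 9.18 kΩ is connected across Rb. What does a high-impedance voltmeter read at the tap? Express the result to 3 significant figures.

V_out ≈ 17.8 V

The load sits in parallel with Rb: Rb‖R_L = (2.55 × 9.18) / (2.55 + 9.18) = 1.996 kΩ.
V_out = 41.9 × 1.996 / (2.70 + 1.996) = 41.9 × 1.996/4.696 = 17.8 V.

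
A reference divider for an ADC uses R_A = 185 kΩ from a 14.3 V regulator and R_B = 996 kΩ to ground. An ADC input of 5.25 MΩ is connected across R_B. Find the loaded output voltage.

V_out ≈ 11.7 V

The load sits in parallel with R_B: R_B‖R_L = (996 × 5250) / (996 + 5250) = 837.2 kΩ.
V_out = 14.3 × 837.2 / (185 + 837.2) = 14.3 × 837.2/1022 = 11.7 V.
(Unloaded it would have been 12.1 V.)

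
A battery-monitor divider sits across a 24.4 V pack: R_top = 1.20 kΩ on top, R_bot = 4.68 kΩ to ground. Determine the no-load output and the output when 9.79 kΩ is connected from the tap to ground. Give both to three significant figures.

Unloaded: 19.4 V; loaded: 17.7 V

Open-circuit: V = 24.4 × 4.68/(1.20 + 4.68) = 19.4 V.
With the load, R_bot becomes R_bot‖R_L = 3.166 kΩ, so V = 24.4 × 3.166/4.366 = 17.7 V.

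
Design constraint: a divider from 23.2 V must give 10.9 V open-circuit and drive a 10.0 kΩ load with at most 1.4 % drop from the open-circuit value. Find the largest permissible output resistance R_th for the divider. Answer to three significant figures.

Loading drop = R_th/(R_th + R_L) ≤ 0.0140, so R_th ≤ R_L · ε/(1−ε) = 10.0 kΩ × 0.0140/0.9860 = 142 Ω.

R_th ≤ 142 Ω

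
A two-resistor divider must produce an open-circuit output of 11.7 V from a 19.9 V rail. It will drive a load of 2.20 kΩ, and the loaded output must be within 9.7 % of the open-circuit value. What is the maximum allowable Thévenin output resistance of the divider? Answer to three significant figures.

Loading drop = R_th/(R_th + R_L) ≤ 0.0970, so R_th ≤ R_L · ε/(1−ε) = 2.20 kΩ × 0.0970/0.9030 = 236 Ω.

R_th ≤ 236 Ω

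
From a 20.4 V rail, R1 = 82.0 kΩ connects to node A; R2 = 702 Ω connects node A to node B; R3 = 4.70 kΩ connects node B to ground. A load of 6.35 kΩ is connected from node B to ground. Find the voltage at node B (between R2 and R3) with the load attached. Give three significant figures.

At node B, R3 is in parallel with the load: R3‖R_L = 2701 Ω.
Below node A the resistance is R2 + (R3‖R_L) = 3403 Ω, so V_A = 20.4 × 3403/85400 = 0.8128 V.
Then V_B = V_A × (R3‖R_L)/(R2 + R3‖R_L) = 0.8128 × 2701/3403 = 0.645 V.

V ≈ 0.645 V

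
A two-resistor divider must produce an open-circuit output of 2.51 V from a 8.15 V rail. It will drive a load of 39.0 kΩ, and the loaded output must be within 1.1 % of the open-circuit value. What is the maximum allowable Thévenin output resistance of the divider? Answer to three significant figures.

R_th ≤ 434 Ω

Loading drop = R_th/(R_th + R_L) ≤ 0.0110, so R_th ≤ R_L · ε/(1−ε) = 39.0 kΩ × 0.0110/0.9890 = 434 Ω.
(Any R1, R2 with R2/(R1+R2) = 0.308 and R1‖R2 ≤ 434 Ω will meet the spec.)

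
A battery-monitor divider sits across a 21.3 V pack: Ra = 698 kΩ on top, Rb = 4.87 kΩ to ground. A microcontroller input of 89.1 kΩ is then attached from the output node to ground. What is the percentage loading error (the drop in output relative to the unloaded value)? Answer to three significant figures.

5.15 %

The divider's output (Thévenin) resistance is Ra‖Rb = 4.836 kΩ.
Fractional drop under load = R_th/(R_th + R_L) = 4.836 / (4.836 + 89.1) = 0.05148.
So the output falls by 5.15 %.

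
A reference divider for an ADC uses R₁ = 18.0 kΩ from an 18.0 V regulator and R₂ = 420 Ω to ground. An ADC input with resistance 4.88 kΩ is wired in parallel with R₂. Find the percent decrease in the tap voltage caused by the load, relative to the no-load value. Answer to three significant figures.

7.76 %

The divider's output (Thévenin) resistance is R₁‖R₂ = 410.4 Ω.
Fractional drop under load = R_th/(R_th + R_L) = 410.4 / (410.4 + 4880) = 0.07758.
So the output falls by 7.76 %.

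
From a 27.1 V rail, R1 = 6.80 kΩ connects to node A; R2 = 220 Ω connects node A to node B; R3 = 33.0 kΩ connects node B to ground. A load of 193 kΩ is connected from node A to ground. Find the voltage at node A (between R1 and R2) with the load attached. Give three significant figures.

V ≈ 21.9 V

Below node A the series string R2+R3 = 33220 Ω sits in parallel with the 193000 Ω load: 28340 Ω.
V_A = 27.1 × 28340/(6800 + 28340) = 21.9 V.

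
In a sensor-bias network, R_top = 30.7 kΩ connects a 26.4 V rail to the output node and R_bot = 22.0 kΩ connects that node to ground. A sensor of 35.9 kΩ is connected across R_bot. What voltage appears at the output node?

V_out ≈ 8.12 V

The load sits in parallel with R_bot: R_bot‖R_L = (22.0 × 35.9) / (22.0 + 35.9) = 13.64 kΩ.
V_out = 26.4 × 13.64 / (30.7 + 13.64) = 26.4 × 13.64/44.34 = 8.12 V.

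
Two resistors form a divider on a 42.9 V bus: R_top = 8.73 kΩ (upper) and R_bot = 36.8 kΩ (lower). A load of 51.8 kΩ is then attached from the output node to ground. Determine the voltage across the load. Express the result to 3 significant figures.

The load sits in parallel with R_bot: R_bot‖R_L = (36.8 × 51.8) / (36.8 + 51.8) = 21.52 kΩ.
V_out = 42.9 × 21.52 / (8.73 + 21.52) = 42.9 × 21.52/30.25 = 30.5 V.
(Unloaded it would have been 34.7 V.)

V_out ≈ 30.5 V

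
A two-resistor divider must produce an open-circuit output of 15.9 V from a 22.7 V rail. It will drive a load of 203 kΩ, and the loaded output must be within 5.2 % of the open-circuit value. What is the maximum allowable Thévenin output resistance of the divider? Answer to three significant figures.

R_th ≤ 11.1 kΩ

Loading drop = R_th/(R_th + R_L) ≤ 0.0520, so R_th ≤ R_L · ε/(1−ε) = 203 kΩ × 0.0520/0.9480 = 11.1 kΩ.
(Any R1, R2 with R2/(R1+R2) = 0.700 and R1‖R2 ≤ 11.1 kΩ will meet the spec.)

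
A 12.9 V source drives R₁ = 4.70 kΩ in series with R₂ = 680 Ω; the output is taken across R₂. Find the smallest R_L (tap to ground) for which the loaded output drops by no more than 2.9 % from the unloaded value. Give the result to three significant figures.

R_L(min) ≈ 19.9 kΩ

Output resistance R_th = R₁‖R₂ = (4700 × 680)/5380 = 594.1 Ω.
The fractional drop is R_th/(R_th + R_L); requiring this ≤ 0.0290 gives R_L ≥ R_th(1/0.0290 − 1) = 594.1 × 33.48 = 19.9 kΩ.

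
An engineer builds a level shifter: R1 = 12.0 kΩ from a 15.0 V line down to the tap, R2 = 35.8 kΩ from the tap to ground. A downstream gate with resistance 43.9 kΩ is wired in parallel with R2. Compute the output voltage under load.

V_out ≈ 9.33 V

The load sits in parallel with R2: R2‖R_L = (35.8 × 43.9) / (35.8 + 43.9) = 19.72 kΩ.
V_out = 15.0 × 19.72 / (12.0 + 19.72) = 15.0 × 19.72/31.72 = 9.33 V.
(Unloaded it would have been 11.2 V.)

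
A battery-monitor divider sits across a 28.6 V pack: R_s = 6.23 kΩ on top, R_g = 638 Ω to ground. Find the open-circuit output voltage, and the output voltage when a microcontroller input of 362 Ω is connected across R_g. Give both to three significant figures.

Unloaded: 2.66 V; loaded: 1.02 V

Open-circuit: V = 28.6 × 638/(6230 + 638) = 2.66 V.
With the load, R_g becomes R_g‖R_L = 231.0 Ω, so V = 28.6 × 231.0/6461 = 1.02 V.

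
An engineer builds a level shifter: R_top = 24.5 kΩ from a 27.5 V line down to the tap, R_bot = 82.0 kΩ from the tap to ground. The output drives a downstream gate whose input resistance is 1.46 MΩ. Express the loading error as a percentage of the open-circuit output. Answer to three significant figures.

The divider's output (Thévenin) resistance is R_top‖R_bot = 18.86 kΩ.
Fractional drop under load = R_th/(R_th + R_L) = 18.86 / (18.86 + 1460) = 0.01276.
So the output falls by 1.28 %.

1.28 %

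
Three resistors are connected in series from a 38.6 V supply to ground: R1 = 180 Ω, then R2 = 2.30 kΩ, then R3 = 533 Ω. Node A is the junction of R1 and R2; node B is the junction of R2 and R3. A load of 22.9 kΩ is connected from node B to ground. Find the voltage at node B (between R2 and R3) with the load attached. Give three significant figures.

V ≈ 6.70 V

At node B, R3 is in parallel with the load: R3‖R_L = 520.9 Ω.
Below node A the resistance is R2 + (R3‖R_L) = 2821 Ω, so V_A = 38.6 × 2821/3001 = 36.28 V.
Then V_B = V_A × (R3‖R_L)/(R2 + R3‖R_L) = 36.28 × 520.9/2821 = 6.70 V.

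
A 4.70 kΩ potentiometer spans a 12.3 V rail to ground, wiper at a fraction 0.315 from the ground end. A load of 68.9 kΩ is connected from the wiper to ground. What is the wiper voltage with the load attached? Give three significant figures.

The wiper splits the pot into (1−α)R = 3.220 kΩ above and αR = 1.480 kΩ below.
Lower section ‖ load = 1.449 kΩ.
V_wiper = 12.3 × 1.449/(3.220 + 1.449) = 3.82 V.

V ≈ 3.82 V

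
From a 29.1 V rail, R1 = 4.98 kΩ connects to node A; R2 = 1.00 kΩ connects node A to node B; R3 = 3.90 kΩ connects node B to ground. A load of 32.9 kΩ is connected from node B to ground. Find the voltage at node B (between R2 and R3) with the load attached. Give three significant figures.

V ≈ 10.7 V

At node B, R3 is in parallel with the load: R3‖R_L = 3.487 kΩ.
Below node A the resistance is R2 + (R3‖R_L) = 4.487 kΩ, so V_A = 29.1 × 4.487/9.467 = 13.79 V.
Then V_B = V_A × (R3‖R_L)/(R2 + R3‖R_L) = 13.79 × 3.487/4.487 = 10.7 V.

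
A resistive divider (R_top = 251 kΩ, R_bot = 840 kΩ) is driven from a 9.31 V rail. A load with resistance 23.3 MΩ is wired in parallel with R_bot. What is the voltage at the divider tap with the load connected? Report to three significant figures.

V_out ≈ 7.11 V

The load sits in parallel with R_bot: R_bot‖R_L = (840 × 23300) / (840 + 23300) = 810.8 kΩ.
V_out = 9.31 × 810.8 / (251 + 810.8) = 9.31 × 810.8/1062 = 7.11 V.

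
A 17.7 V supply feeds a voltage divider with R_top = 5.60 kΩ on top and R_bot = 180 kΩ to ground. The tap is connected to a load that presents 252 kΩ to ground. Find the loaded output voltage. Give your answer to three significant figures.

V_out ≈ 16.8 V

The load sits in parallel with R_bot: R_bot‖R_L = (180 × 252) / (180 + 252) = 105.0 kΩ.
V_out = 17.7 × 105.0 / (5.60 + 105.0) = 17.7 × 105.0/110.6 = 16.8 V.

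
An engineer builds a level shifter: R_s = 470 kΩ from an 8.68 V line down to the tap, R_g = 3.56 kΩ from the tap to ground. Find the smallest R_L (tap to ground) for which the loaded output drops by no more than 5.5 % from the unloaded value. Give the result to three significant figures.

Output resistance R_th = R_s‖R_g = (470 × 3.56)/473.6 = 3.533 kΩ.
The fractional drop is R_th/(R_th + R_L); requiring this ≤ 0.0550 gives R_L ≥ R_th(1/0.0550 − 1) = 3.533 × 17.18 = 60.7 kΩ.

R_L(min) ≈ 60.7 kΩ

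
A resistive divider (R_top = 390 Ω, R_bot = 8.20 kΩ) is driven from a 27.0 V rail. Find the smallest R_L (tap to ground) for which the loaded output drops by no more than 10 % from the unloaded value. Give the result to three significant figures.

Output resistance R_th = R_top‖R_bot = (390 × 8200)/8590 = 372.3 Ω.
The fractional drop is R_th/(R_th + R_L); requiring this ≤ 0.100 gives R_L ≥ R_th(1/0.100 − 1) = 372.3 × 9.000 = 3.35 kΩ.

R_L(min) ≈ 3.35 kΩ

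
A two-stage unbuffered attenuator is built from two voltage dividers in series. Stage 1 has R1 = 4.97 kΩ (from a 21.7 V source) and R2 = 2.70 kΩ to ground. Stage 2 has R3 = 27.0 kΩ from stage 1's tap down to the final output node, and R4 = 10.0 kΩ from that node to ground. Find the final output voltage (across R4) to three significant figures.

Stage 2 presents R3+R4 = 37.00 kΩ as a load on stage 1's tap.
Stage 1's lower leg becomes R2‖(R3+R4) = 2.516 kΩ, so V_mid = 21.7 × 2.516/7.486 = 7.294 V.
Stage 2 is itself unloaded: V_out = V_mid × R4/(R3+R4) = 7.294 × 10.0/37.00 = 1.97 V.

V_out ≈ 1.97 V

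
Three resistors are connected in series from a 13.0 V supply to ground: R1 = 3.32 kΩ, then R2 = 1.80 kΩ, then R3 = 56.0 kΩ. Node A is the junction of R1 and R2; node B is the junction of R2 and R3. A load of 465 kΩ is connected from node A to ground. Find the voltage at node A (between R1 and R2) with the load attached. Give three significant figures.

Below node A the series string R2+R3 = 57.80 kΩ sits in parallel with the 465 kΩ load: 51.41 kΩ.
V_A = 13.0 × 51.41/(3.32 + 51.41) = 12.2 V.

V ≈ 12.2 V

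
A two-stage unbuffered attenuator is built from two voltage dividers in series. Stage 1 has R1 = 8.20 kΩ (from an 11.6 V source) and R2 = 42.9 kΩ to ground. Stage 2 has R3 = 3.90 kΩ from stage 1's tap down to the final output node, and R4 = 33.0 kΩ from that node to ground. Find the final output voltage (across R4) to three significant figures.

Stage 2 presents R3+R4 = 36.90 kΩ as a load on stage 1's tap.
Stage 1's lower leg becomes R2‖(R3+R4) = 19.84 kΩ, so V_mid = 11.6 × 19.84/28.04 = 8.207 V.
Stage 2 is itself unloaded: V_out = V_mid × R4/(R3+R4) = 8.207 × 33.0/36.90 = 7.34 V.

V_out ≈ 7.34 V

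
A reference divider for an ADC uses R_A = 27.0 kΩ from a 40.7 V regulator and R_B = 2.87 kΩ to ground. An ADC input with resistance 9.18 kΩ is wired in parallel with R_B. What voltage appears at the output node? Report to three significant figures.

The load sits in parallel with R_B: R_B‖R_L = (2.87 × 9.18) / (2.87 + 9.18) = 2.186 kΩ.
V_out = 40.7 × 2.186 / (27.0 + 2.186) = 40.7 × 2.186/29.19 = 3.05 V.

V_out ≈ 3.05 V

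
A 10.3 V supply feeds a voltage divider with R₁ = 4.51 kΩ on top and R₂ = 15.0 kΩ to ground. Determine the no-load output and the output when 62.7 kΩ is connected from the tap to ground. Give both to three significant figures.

Unloaded: 7.92 V; loaded: 7.50 V

Open-circuit: V = 10.3 × 15.0/(4.51 + 15.0) = 7.92 V.
With the load, R₂ becomes R₂‖R_L = 12.10 kΩ, so V = 10.3 × 12.10/16.61 = 7.50 V.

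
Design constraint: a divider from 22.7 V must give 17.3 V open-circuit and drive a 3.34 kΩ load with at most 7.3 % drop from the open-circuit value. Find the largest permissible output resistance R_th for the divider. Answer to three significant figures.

R_th ≤ 263 Ω

Loading drop = R_th/(R_th + R_L) ≤ 0.0730, so R_th ≤ R_L · ε/(1−ε) = 3.34 kΩ × 0.0730/0.9270 = 263 Ω.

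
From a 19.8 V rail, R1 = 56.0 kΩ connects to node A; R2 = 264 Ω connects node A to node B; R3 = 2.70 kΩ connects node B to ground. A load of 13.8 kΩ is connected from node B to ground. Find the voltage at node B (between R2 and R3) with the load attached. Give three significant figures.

At node B, R3 is in parallel with the load: R3‖R_L = 2258 Ω.
Below node A the resistance is R2 + (R3‖R_L) = 2522 Ω, so V_A = 19.8 × 2522/58520 = 0.8533 V.
Then V_B = V_A × (R3‖R_L)/(R2 + R3‖R_L) = 0.8533 × 2258/2522 = 0.764 V.

V ≈ 0.764 V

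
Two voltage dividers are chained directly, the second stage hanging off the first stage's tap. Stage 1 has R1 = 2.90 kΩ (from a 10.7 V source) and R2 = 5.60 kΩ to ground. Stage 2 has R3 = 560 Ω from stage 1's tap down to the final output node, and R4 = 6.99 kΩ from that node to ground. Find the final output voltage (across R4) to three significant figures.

Stage 2 presents R3+R4 = 7550 Ω as a load on stage 1's tap.
Stage 1's lower leg becomes R2‖(R3+R4) = 3215 Ω, so V_mid = 10.7 × 3215/6115 = 5.626 V.
Stage 2 is itself unloaded: V_out = V_mid × R4/(R3+R4) = 5.626 × 6990/7550 = 5.21 V.

V_out ≈ 5.21 V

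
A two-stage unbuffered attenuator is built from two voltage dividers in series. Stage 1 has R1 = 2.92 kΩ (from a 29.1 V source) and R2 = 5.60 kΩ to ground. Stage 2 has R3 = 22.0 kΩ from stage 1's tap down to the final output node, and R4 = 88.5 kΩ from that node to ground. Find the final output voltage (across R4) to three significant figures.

V_out ≈ 15.1 V

Stage 2 presents R3+R4 = 110.5 kΩ as a load on stage 1's tap.
Stage 1's lower leg becomes R2‖(R3+R4) = 5.330 kΩ, so V_mid = 29.1 × 5.330/8.250 = 18.80 V.
Stage 2 is itself unloaded: V_out = V_mid × R4/(R3+R4) = 18.80 × 88.5/110.5 = 15.1 V.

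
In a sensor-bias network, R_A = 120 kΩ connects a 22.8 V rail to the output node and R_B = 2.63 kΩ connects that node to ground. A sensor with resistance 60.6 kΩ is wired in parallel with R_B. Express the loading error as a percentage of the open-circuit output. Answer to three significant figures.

4.07 %

The divider's output (Thévenin) resistance is R_A‖R_B = 2.574 kΩ.
Fractional drop under load = R_th/(R_th + R_L) = 2.574 / (2.574 + 60.6) = 0.04074.
So the output falls by 4.07 %.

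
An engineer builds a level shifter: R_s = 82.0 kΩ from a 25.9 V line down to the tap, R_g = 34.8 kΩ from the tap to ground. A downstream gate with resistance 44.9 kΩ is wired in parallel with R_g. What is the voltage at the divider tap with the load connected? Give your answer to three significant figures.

The load sits in parallel with R_g: R_g‖R_L = (34.8 × 44.9) / (34.8 + 44.9) = 19.61 kΩ.
V_out = 25.9 × 19.61 / (82.0 + 19.61) = 25.9 × 19.61/101.6 = 5.00 V.

V_out ≈ 5.00 V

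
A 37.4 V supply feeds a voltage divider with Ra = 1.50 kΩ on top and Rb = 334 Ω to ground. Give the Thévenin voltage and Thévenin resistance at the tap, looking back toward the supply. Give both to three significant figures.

V_th is the open-circuit tap voltage: 37.4 × 334/(1500 + 334) = 6.81 V.
With the supply zeroed, Ra and Rb appear in parallel from the tap: R_th = Ra‖Rb = (1500 × 334)/1834 = 273 Ω.

V_th = 6.81 V, R_th = 273 Ω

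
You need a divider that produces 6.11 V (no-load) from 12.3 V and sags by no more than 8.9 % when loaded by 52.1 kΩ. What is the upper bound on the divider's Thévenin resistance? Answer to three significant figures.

Loading drop = R_th/(R_th + R_L) ≤ 0.0890, so R_th ≤ R_L · ε/(1−ε) = 52.1 kΩ × 0.0890/0.9110 = 5.09 kΩ.

R_th ≤ 5.09 kΩ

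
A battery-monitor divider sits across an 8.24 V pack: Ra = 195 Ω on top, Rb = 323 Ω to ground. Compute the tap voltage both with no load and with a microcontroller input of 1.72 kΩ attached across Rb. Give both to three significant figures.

Unloaded: 5.14 V; loaded: 4.80 V

Open-circuit: V = 8.24 × 323/(195 + 323) = 5.14 V.
With the load, Rb becomes Rb‖R_L = 271.9 Ω, so V = 8.24 × 271.9/466.9 = 4.80 V.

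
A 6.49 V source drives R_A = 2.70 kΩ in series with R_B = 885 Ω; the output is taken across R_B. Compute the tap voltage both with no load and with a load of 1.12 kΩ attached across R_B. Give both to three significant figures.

Unloaded: 1.60 V; loaded: 1.00 V

Open-circuit: V = 6.49 × 885/(2700 + 885) = 1.60 V.
With the load, R_B becomes R_B‖R_L = 494.4 Ω, so V = 6.49 × 494.4/3194 = 1.00 V.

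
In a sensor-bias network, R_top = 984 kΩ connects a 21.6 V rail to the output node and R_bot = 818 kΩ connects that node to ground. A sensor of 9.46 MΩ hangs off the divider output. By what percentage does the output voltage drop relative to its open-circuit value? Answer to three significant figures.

4.51 %

The divider's output (Thévenin) resistance is R_top‖R_bot = 446.7 kΩ.
Fractional drop under load = R_th/(R_th + R_L) = 446.7 / (446.7 + 9460) = 0.04509.
So the output falls by 4.51 %.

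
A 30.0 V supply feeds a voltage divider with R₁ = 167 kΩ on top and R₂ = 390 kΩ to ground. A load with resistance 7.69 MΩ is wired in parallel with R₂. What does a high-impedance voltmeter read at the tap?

V_out ≈ 20.7 V

The load sits in parallel with R₂: R₂‖R_L = (390 × 7690) / (390 + 7690) = 371.2 kΩ.
V_out = 30.0 × 371.2 / (167 + 371.2) = 30.0 × 371.2/538.2 = 20.7 V.
(Unloaded it would have been 21.0 V.)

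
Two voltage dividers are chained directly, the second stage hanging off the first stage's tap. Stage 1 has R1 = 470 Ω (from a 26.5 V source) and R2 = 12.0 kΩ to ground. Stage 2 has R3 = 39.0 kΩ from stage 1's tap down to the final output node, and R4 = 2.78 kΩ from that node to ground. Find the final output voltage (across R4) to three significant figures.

V_out ≈ 1.68 V

Stage 2 presents R3+R4 = 41780 Ω as a load on stage 1's tap.
Stage 1's lower leg becomes R2‖(R3+R4) = 9322 Ω, so V_mid = 26.5 × 9322/9792 = 25.23 V.
Stage 2 is itself unloaded: V_out = V_mid × R4/(R3+R4) = 25.23 × 2780/41780 = 1.68 V.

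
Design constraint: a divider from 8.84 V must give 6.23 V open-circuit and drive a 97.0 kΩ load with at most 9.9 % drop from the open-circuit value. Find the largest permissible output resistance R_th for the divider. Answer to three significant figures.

Loading drop = R_th/(R_th + R_L) ≤ 0.0990, so R_th ≤ R_L · ε/(1−ε) = 97.0 kΩ × 0.0990/0.9010 = 10.7 kΩ.

R_th ≤ 10.7 kΩ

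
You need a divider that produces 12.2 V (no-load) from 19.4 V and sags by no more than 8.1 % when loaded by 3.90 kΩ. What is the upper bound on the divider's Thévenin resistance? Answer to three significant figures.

R_th ≤ 344 Ω

Loading drop = R_th/(R_th + R_L) ≤ 0.0810, so R_th ≤ R_L · ε/(1−ε) = 3.90 kΩ × 0.0810/0.9190 = 344 Ω.
(Any R1, R2 with R2/(R1+R2) = 0.629 and R1‖R2 ≤ 344 Ω will meet the spec.)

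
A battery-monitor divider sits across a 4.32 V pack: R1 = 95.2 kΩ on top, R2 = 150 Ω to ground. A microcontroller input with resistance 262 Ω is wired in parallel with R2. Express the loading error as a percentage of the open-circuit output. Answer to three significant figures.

Unloaded V = 4.32 × 150/95350 = 0.006796 V.
Loaded: R2‖R_L = 95.39 Ω, giving V = 4.32 × 95.39/95300 = 0.004324 V.
Drop = (0.006796 − 0.004324) / 0.006796 = 36.4 %.

36.4 %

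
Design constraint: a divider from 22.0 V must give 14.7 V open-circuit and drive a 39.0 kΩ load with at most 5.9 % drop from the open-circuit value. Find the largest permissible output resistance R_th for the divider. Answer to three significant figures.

R_th ≤ 2.45 kΩ

Loading drop = R_th/(R_th + R_L) ≤ 0.0590, so R_th ≤ R_L · ε/(1−ε) = 39.0 kΩ × 0.0590/0.9410 = 2.45 kΩ.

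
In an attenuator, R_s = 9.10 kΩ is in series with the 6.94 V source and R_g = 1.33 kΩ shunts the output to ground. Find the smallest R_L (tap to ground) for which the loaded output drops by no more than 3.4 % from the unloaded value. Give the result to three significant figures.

Output resistance R_th = R_s‖R_g = (9.10 × 1.33)/10.43 = 1.160 kΩ.
The fractional drop is R_th/(R_th + R_L); requiring this ≤ 0.0340 gives R_L ≥ R_th(1/0.0340 − 1) = 1.160 × 28.41 = 33.0 kΩ.

R_L(min) ≈ 33.0 kΩ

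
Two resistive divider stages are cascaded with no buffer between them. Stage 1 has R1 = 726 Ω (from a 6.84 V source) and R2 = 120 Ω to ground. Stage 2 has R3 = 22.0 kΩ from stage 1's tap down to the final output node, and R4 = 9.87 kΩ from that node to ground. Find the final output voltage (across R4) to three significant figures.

Stage 2 presents R3+R4 = 31870 Ω as a load on stage 1's tap.
Stage 1's lower leg becomes R2‖(R3+R4) = 119.5 Ω, so V_mid = 6.84 × 119.5/845.5 = 0.9671 V.
Stage 2 is itself unloaded: V_out = V_mid × R4/(R3+R4) = 0.9671 × 9870/31870 = 0.300 V.

V_out ≈ 0.300 V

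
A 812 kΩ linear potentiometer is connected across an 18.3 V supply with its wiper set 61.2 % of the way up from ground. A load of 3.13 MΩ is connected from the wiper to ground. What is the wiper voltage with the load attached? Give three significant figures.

The wiper splits the pot into (1−α)R = 315.1 kΩ above and αR = 496.9 kΩ below.
Lower section ‖ load = 428.9 kΩ.
V_wiper = 18.3 × 428.9/(315.1 + 428.9) = 10.5 V.

V ≈ 10.5 V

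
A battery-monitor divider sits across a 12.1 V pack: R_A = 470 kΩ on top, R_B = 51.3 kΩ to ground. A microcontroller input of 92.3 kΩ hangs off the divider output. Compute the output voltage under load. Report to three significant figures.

V_out ≈ 0.793 V

The load sits in parallel with R_B: R_B‖R_L = (51.3 × 92.3) / (51.3 + 92.3) = 32.97 kΩ.
V_out = 12.1 × 32.97 / (470 + 32.97) = 12.1 × 32.97/503.0 = 0.793 V.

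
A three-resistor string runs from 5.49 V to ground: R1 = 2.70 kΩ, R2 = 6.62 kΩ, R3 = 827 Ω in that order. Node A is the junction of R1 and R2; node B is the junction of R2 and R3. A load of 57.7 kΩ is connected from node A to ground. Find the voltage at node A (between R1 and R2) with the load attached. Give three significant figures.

Below node A the series string R2+R3 = 7447 Ω sits in parallel with the 57700 Ω load: 6596 Ω.
V_A = 5.49 × 6596/(2700 + 6596) = 3.90 V.

V ≈ 3.90 V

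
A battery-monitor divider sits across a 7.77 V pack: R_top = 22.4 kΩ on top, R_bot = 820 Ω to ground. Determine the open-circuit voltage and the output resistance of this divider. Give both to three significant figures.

V_th = 0.274 V, R_th = 791 Ω

V_th is the open-circuit tap voltage: 7.77 × 820/(22400 + 820) = 0.274 V.
With the supply zeroed, R_top and R_bot appear in parallel from the tap: R_th = R_top‖R_bot = (22400 × 820)/23220 = 791 Ω.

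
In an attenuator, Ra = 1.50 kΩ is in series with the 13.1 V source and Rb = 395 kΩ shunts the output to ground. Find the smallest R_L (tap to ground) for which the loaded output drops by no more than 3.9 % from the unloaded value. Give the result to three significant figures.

R_L(min) ≈ 36.8 kΩ

Output resistance R_th = Ra‖Rb = (1.50 × 395)/396.5 = 1.494 kΩ.
The fractional drop is R_th/(R_th + R_L); requiring this ≤ 0.0390 gives R_L ≥ R_th(1/0.0390 − 1) = 1.494 × 24.64 = 36.8 kΩ.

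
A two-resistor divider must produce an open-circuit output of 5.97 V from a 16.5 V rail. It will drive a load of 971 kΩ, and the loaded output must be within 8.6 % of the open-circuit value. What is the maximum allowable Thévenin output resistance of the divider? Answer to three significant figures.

Loading drop = R_th/(R_th + R_L) ≤ 0.0860, so R_th ≤ R_L · ε/(1−ε) = 971 kΩ × 0.0860/0.9140 = 91.4 kΩ.

R_th ≤ 91.4 kΩ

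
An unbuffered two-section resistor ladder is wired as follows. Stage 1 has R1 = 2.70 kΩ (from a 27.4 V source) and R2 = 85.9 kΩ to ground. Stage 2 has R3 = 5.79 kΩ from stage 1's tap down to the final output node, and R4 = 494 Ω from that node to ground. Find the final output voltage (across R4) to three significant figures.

V_out ≈ 1.47 V

Stage 2 presents R3+R4 = 6284 Ω as a load on stage 1's tap.
Stage 1's lower leg becomes R2‖(R3+R4) = 5856 Ω, so V_mid = 27.4 × 5856/8556 = 18.75 V.
Stage 2 is itself unloaded: V_out = V_mid × R4/(R3+R4) = 18.75 × 494/6284 = 1.47 V.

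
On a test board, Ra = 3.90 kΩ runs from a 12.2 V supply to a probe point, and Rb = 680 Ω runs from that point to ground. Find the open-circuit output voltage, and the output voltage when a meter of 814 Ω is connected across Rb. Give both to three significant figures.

Unloaded: 1.81 V; loaded: 1.06 V

Open-circuit: V = 12.2 × 680/(3900 + 680) = 1.81 V.
With the load, Rb becomes Rb‖R_L = 370.5 Ω, so V = 12.2 × 370.5/4270 = 1.06 V.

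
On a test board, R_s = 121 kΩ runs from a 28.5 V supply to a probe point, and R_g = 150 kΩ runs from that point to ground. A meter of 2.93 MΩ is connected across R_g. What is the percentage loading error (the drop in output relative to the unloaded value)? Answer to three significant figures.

2.23 %

The divider's output (Thévenin) resistance is R_s‖R_g = 66.97 kΩ.
Fractional drop under load = R_th/(R_th + R_L) = 66.97 / (66.97 + 2930) = 0.02235.
So the output falls by 2.23 %.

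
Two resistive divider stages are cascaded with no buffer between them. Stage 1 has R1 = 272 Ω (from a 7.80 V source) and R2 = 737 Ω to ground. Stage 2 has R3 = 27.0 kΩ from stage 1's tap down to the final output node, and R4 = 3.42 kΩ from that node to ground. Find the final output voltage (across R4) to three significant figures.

V_out ≈ 0.636 V

Stage 2 presents R3+R4 = 30420 Ω as a load on stage 1's tap.
Stage 1's lower leg becomes R2‖(R3+R4) = 719.6 Ω, so V_mid = 7.80 × 719.6/991.6 = 5.660 V.
Stage 2 is itself unloaded: V_out = V_mid × R4/(R3+R4) = 5.660 × 3420/30420 = 0.636 V.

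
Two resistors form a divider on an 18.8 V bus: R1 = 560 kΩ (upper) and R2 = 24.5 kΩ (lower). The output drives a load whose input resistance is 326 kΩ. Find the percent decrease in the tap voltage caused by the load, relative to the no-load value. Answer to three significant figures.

6.72 %

The divider's output (Thévenin) resistance is R1‖R2 = 23.47 kΩ.
Fractional drop under load = R_th/(R_th + R_L) = 23.47 / (23.47 + 326) = 0.06717.
So the output falls by 6.72 %.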